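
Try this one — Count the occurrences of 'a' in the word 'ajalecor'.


Letter 'a' in 'ajalecor': found at position(s) 1, 3 = 2 occurrence(s).

2


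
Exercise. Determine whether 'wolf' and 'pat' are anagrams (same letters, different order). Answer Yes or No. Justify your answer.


Sorted letters of 'wolf': 'flow'
Sorted letters of 'pat': 'apt'
They do not match.

No


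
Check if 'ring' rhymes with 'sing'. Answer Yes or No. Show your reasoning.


Rime (stressed vowel + following sounds) of 'ring': -ing = /ɪŋ/
Rime of 'sing': -ing = /ɪŋ/
/ɪŋ/ and /ɪŋ/ are the same ending sound, so the words rhyme.

Yes


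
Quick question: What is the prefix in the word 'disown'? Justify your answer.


The word 'disown' = 'dis' (prefix) + 'own' (root). The prefix is 'dis'.

dis


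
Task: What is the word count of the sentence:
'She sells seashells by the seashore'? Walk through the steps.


Split into words: She | sells | seashells | by | the | seashore = 6 words.

6


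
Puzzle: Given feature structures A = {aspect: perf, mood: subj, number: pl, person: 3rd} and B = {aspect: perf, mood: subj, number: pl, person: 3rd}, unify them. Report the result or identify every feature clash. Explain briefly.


Compare features:
aspect: A=perf vs B=perf -> unified: perf
mood: A=subj vs B=subj -> unified: subj
number: A=pl vs B=pl -> unified: pl
person: A=3rd vs B=3rd -> unified: 3rd
No clashes found.

Unified: {aspect: perf, mood: subj, number: pl, person: 3rd}


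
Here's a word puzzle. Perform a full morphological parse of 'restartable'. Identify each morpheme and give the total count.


Step 1: Identify prefix: 're' (meaning: again)
Step 2: Identify root: 'start'
Step 3: Identify suffix(es): 'able'
Decomposition: re- (prefix: again) + start (root) + -able (suffix: capable of)
Total morphemes: 3

3 morphemes (re- (prefix: again) + start (root) + -able (suffix: capable of))


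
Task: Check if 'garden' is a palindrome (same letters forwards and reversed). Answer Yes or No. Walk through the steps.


Forward: 'garden'
Reversed: 'nedrag'
They differ.

No


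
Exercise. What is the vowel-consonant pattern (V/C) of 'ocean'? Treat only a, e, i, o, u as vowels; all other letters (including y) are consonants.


Letter mapping: o = V, c = C, e = V, a = V, n = C.

VCVVC


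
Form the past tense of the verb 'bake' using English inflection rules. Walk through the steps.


Apply rule: Add -d (word ends in -e). 'bake' becomes 'baked'.

baked


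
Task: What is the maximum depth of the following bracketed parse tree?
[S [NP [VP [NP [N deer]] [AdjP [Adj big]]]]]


Count bracket nesting levels:
'[' at pos 0: depth = 1
'[' at pos 3: depth = 2
'[' at pos 7: depth = 3
'[' at pos 11: depth = 4
'[' at pos 15: depth = 5
'[' at pos 25: depth = 4
'[' at pos 31: depth = 5
Maximum depth reached: 5

5


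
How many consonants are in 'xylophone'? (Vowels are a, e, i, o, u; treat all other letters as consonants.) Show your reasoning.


Consonants in 'xylophone': x, y, l, p, h, n = 6 consonants.

6


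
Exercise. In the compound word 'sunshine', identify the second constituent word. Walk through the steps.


Split 'sunshine' into 'sun' + 'shine'. The second part is 'shine'.

shine


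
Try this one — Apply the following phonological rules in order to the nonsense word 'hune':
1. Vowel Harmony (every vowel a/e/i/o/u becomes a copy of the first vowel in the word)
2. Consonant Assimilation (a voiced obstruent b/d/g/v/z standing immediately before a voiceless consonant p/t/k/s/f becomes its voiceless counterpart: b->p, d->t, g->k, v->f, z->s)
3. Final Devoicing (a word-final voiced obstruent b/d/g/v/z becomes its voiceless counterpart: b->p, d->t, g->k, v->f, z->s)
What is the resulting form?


Starting form: 'hune'
Rule 1: Vowel Harmony: all vowels become 'u' (matching first vowel). 'hune' -> 'hunu'
Rule 2: Consonant Assimilation: no voiced obstruent (b/d/g/v/z) stands immediately before a voiceless consonant (p/t/k/s/f). No change.
Rule 3: Final Devoicing: the word ends in the vowel 'u', not a consonant. No change.
Final form: 'hunu'

hunu


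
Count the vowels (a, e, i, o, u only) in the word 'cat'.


Vowels in 'cat': a = 1 vowels.

1


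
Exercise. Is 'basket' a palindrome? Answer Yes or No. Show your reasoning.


Forward: 'basket'
Reversed: 'teksab'
They differ.

No


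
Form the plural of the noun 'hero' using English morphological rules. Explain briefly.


Apply rule: Add -es (consonant + o). 'hero' becomes 'heroes'.

heroes


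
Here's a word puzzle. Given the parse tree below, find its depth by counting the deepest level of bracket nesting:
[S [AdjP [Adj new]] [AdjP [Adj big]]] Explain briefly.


Count bracket nesting levels:
'[' at pos 0: depth = 1
'[' at pos 3: depth = 2
'[' at pos 9: depth = 3
'[' at pos 20: depth = 2
'[' at pos 26: depth = 3
Maximum depth reached: 3

3


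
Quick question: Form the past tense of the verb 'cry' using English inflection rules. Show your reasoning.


Apply rule: Change -y to -ied. 'cry' becomes 'cried'.

cried


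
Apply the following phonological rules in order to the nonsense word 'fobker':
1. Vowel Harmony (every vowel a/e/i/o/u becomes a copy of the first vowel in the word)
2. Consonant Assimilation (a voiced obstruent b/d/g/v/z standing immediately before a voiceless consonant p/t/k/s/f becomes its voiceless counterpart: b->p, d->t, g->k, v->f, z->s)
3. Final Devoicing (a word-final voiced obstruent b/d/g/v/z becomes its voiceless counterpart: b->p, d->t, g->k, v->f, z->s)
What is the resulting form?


Starting form: 'fobker'
Rule 1: Vowel Harmony: all vowels become 'o' (matching first vowel). 'fobker' -> 'fobkor'
Rule 2: Consonant Assimilation: voiced obstruent before voiceless consonant becomes voiceless ('bk' -> 'pk'). 'fobkor' -> 'fopkor'
Rule 3: Final Devoicing: final consonant 'r' is not one of the voiced obstruents b/d/g/v/z. No change.
Final form: 'fopkor'

fopkor


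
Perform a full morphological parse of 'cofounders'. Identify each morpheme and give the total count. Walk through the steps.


Step 1: Identify prefix: 'co' (meaning: together)
Step 2: Identify root: 'found'
Step 3: Identify suffix(es): 'er, s'
Decomposition: co- (prefix: together) + found (root) + -er (suffix: one who) + -s (plural)
Total morphemes: 4

4 morphemes (co- (prefix: together) + found (root) + -er (suffix: one who) + -s (plural))


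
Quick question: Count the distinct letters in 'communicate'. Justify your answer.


Unique letters in 'communicate': {a, c, e, i, m, n, o, t, u} = 9 distinct letters.

9


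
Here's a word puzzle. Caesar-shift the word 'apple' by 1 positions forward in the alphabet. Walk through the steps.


Shift each letter by 1: a -> b, p -> q, p -> q, l -> m, e -> f. Result: 'bqqmf'.

bqqmf


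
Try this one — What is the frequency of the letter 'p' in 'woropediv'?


Letter 'p' in 'woropediv': found at position(s) 5 = 1 occurrence(s).

1


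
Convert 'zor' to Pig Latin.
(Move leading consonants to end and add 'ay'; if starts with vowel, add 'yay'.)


'zor': move consonant cluster 'z' to end and add 'ay': 'orzay'.

orzay


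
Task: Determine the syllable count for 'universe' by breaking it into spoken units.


Break 'universe' into syllables: u-ni-verse -> u | ni | verse = 3 syllables

3 syllables


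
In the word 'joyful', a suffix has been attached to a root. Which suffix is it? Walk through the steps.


The word 'joyful' = 'joy' (root) + '-ful' (suffix). The suffix is '-ful'.

ful


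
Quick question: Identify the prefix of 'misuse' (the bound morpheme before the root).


The word 'misuse' = 'mis' (prefix) + 'use' (root). The prefix is 'mis'.

mis


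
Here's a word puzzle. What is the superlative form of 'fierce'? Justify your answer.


Apply superlative formation (ends in e: add -st): 'fierce' -> 'fiercest'.

fiercest


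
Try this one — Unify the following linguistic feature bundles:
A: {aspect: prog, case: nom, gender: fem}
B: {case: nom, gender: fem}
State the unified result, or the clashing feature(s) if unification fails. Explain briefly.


Compare features:
aspect: A=prog vs B=_ -> unified: prog
case: A=nom vs B=nom -> unified: nom
gender: A=fem vs B=fem -> unified: fem
No clashes found.

Unified: {aspect: prog, case: nom, gender: fem}


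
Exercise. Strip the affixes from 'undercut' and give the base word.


Remove prefix 'under' from 'undercut' to get root 'cut'.

cut


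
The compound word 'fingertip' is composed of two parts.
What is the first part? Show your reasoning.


Split 'fingertip' into 'finger' + 'tip'. The first part is 'finger'.

finger


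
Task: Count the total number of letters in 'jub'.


Spell out 'jub' and number each letter: j(1), u(2), b(3). Total: 3 letters.

3


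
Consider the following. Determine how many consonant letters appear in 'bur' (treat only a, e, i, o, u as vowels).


Consonants in 'bur': b, r = 2 consonants.

2


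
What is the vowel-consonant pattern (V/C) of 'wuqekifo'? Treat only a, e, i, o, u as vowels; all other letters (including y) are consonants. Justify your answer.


Letter mapping: w = C, u = V, q = C, e = V, k = C, i = V, f = C, o = V.

CVCVCVCV


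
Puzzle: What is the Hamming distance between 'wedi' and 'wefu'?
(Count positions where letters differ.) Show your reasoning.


Alignment:
Position 1: 'w' vs 'w' = match
Position 2: 'e' vs 'e' = match
Position 3: 'd' vs 'f' = DIFFER
Position 4: 'i' vs 'u' = DIFFER
Total differences: 2

2


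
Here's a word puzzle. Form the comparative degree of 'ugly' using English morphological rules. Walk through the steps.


Apply comparative formation (consonant + y: change y to i, add -er): 'ugly' -> 'uglier'.

uglier


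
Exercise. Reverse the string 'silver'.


Reverse 'silver' character by character: 'revlis'.

revlis


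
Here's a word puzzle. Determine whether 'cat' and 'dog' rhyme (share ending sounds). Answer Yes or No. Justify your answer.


Rime (stressed vowel + following sounds) of 'cat': -at = /æt/
Rime of 'dog': -og = /ɒg/
/æt/ and /ɒg/ are different ending sounds, so the words do not rhyme.

No


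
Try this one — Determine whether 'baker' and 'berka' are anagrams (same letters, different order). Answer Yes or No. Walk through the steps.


Sorted letters of 'baker': 'abekr'
Sorted letters of 'berka': 'abekr'
They match.

Yes


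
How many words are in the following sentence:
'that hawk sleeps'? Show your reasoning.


Split into words: that | hawk | sleeps = 3 words.

3


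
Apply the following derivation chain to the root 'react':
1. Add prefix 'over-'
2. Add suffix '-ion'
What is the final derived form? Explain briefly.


Step 1: Add prefix 'over-' to 'react' = 'overreact'
Step 2: Add suffix '-ion' to 'overreact' = 'overreaction'

overreaction


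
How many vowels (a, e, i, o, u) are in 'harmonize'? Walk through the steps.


Vowels in 'harmonize': a, o, i, e = 4 vowels.

4


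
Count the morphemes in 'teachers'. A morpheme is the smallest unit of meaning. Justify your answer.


Decomposition: teach (root) + -er (suffix) + -s (plural) = 3 morpheme(s)

3 morphemes


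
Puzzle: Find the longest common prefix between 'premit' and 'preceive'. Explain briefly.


Compare from the start: 3 characters match: 'pre'. Mismatch at position 4: 'm' vs 'c'.

pre


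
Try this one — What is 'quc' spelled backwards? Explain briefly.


Reverse 'quc' character by character: 'cuq'.

cuq


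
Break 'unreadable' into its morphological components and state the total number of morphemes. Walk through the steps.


Step 1: Identify prefix: 'un' (meaning: not/reverse)
Step 2: Identify root: 'read'
Step 3: Identify suffix(es): 'able'
Decomposition: un- (prefix: not/reverse) + read (root) + -able (suffix: capable of)
Total morphemes: 3

3 morphemes (un- (prefix: not/reverse) + read (root) + -able (suffix: capable of))


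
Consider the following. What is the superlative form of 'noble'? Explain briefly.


Apply superlative formation (ends in e: add -st): 'noble' -> 'noblest'.

noblest


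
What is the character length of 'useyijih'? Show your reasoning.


Spell out 'useyijih' and number each letter: u(1), s(2), e(3), y(4), i(5), j(6), i(7), h(8). Total: 8 letters.

8


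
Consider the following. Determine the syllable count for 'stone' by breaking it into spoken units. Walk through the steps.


Break 'stone' into syllables: stone -> stone = 1 syllable

1 syllable


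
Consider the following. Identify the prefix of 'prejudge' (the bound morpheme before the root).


The word 'prejudge' = 'pre' (prefix) + 'judge' (root). The prefix is 'pre'.

pre


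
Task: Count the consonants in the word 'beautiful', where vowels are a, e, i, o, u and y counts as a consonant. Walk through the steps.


Consonants in 'beautiful': b, t, f, l = 4 consonants.

4


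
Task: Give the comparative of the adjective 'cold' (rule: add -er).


Apply comparative formation (add -er): 'cold' -> 'colder'.

colder


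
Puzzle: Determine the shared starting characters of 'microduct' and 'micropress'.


Compare from the start: 5 characters match: 'micro'. Mismatch at position 6: 'd' vs 'p'.

micro


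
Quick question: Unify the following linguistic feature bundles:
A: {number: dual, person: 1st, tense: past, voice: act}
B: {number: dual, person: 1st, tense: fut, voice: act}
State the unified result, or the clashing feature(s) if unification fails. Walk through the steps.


Compare features:
number: A=dual vs B=dual -> unified: dual
person: A=1st vs B=1st -> unified: 1st
tense: A=past vs B=fut -> CLASH
voice: A=act vs B=act -> unified: act
Clash detected on feature 'tense' (past vs fut); unification fails.

CLASH on 'tense' (past vs fut)


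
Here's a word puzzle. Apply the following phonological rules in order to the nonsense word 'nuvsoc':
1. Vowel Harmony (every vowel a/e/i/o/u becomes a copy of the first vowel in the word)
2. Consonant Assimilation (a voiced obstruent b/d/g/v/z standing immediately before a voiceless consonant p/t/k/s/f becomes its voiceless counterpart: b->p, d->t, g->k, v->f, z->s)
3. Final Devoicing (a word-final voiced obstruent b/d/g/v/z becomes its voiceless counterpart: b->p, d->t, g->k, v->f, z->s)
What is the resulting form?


Starting form: 'nuvsoc'
Rule 1: Vowel Harmony: all vowels become 'u' (matching first vowel). 'nuvsoc' -> 'nuvsuc'
Rule 2: Consonant Assimilation: voiced obstruent before voiceless consonant becomes voiceless ('vs' -> 'fs'). 'nuvsuc' -> 'nufsuc'
Rule 3: Final Devoicing: final consonant 'c' is not one of the voiced obstruents b/d/g/v/z. No change.
Final form: 'nufsuc'

nufsuc


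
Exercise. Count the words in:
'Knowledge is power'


Split into words: Knowledge | is | power = 3 words.

3


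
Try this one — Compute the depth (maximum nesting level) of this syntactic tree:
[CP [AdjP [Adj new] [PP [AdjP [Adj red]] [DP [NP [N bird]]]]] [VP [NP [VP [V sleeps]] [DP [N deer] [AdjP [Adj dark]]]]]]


Count bracket nesting levels:
'[' at pos 0: depth = 1
'[' at pos 4: depth = 2
'[' at pos 10: depth = 3
'[' at pos 20: depth = 3
'[' at pos 24: depth = 4
'[' at pos 30: depth = 5
'[' at pos 41: depth = 4
'[' at pos 45: depth = 5
'[' at pos 49: depth = 6
'[' at pos 62: depth = 2
'[' at pos 66: depth = 3
'[' at pos 70: depth = 4
'[' at pos 74: depth = 5
'[' at pos 86: depth = 4
'[' at pos 90: depth = 5
'[' at pos 99: depth = 5
'[' at pos 105: depth = 6
Maximum depth reached: 6

6


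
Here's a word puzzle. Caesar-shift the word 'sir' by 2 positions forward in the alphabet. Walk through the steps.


Shift each letter by 2: s -> u, i -> k, r -> t. Result: 'ukt'.

ukt


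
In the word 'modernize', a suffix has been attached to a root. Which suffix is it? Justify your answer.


The word 'modernize' = 'modern' (root) + '-ize' (suffix). The suffix is '-ize'.

ize


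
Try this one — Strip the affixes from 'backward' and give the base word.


Remove suffix '-ward' from 'backward' to get root 'back'.

back


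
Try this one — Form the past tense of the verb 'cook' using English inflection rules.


Apply rule: Add -ed. 'cook' becomes 'cooked'.

cooked


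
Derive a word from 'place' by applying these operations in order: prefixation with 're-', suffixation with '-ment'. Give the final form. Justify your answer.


Step 1: Add prefix 're-' to 'place' = 'replace'
Step 2: Add suffix '-ment' to 'replace' = 'replacement'

replacement


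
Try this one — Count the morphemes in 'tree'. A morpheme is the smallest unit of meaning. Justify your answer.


Decomposition: tree (free morpheme) = 1 morpheme(s)

1 morphemes


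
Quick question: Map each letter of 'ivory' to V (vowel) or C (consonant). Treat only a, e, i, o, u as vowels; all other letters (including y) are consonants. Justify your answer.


Letter mapping: i = V, v = C, o = V, r = C, y = C.

VCVCC


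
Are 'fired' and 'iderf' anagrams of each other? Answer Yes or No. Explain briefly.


Sorted letters of 'fired': 'defir'
Sorted letters of 'iderf': 'defir'
They match.

Yes


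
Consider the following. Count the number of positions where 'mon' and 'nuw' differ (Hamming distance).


Alignment:
Position 1: 'm' vs 'n' = DIFFER
Position 2: 'o' vs 'u' = DIFFER
Position 3: 'n' vs 'w' = DIFFER
Total differences: 3

3


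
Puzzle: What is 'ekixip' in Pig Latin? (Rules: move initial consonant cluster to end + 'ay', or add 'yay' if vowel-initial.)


'ekixip' starts with a vowel, so add 'yay': 'ekixipyay'.

ekixipyay


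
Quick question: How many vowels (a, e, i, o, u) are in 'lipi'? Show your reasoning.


Vowels in 'lipi': i, i = 2 vowels.

2


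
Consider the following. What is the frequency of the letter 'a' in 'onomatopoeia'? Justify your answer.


Letter 'a' in 'onomatopoeia': found at position(s) 5, 12 = 2 occurrence(s).

2


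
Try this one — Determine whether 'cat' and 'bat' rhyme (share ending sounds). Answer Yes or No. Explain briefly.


Rime (stressed vowel + following sounds) of 'cat': -at = /æt/
Rime of 'bat': -at = /æt/
/æt/ and /æt/ are the same ending sound, so the words rhyme.

Yes


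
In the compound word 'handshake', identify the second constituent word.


Split 'handshake' into 'hand' + 'shake'. The second part is 'shake'.

shake


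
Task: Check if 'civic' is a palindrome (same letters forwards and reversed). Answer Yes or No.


Forward: 'civic'
Reversed: 'civic'
They are identical.

Yes


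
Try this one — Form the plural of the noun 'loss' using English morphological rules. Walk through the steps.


Apply rule: Add -es (sibilant/fricative ending). 'loss' becomes 'losses'.

losses


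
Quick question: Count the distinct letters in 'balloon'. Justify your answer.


Unique letters in 'balloon': {a, b, l, n, o} = 5 distinct letters.

5


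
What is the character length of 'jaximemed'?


Spell out 'jaximemed' and number each letter: j(1), a(2), x(3), i(4), m(5), e(6), m(7), e(8), d(9). Total: 9 letters.

9


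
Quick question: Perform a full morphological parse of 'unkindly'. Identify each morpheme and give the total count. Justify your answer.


Step 1: Identify prefix: 'un' (meaning: not/reverse)
Step 2: Identify root: 'kind'
Step 3: Identify suffix(es): 'ly'
Decomposition: un- (prefix: not/reverse) + kind (root) + -ly (suffix: in manner of)
Total morphemes: 3

3 morphemes (un- (prefix: not/reverse) + kind (root) + -ly (suffix: in manner of))


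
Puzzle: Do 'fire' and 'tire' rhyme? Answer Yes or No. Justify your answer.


Rime (stressed vowel + following sounds) of 'fire': -ire = /aɪər/
Rime of 'tire': -ire = /aɪər/
/aɪər/ and /aɪər/ are the same ending sound, so the words rhyme.

Yes


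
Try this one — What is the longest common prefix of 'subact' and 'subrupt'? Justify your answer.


Compare from the start: 3 characters match: 'sub'. Mismatch at position 4: 'a' vs 'r'.

sub


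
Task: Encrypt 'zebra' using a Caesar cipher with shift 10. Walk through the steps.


Shift each letter by 10: z -> j, e -> o, b -> l, r -> b, a -> k. Result: 'jolbk'.

jolbk


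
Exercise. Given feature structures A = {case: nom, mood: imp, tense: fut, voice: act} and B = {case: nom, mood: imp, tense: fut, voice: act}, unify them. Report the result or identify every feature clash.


Compare features:
case: A=nom vs B=nom -> unified: nom
mood: A=imp vs B=imp -> unified: imp
tense: A=fut vs B=fut -> unified: fut
voice: A=act vs B=act -> unified: act
No clashes found.

Unified: {case: nom, mood: imp, tense: fut, voice: act}


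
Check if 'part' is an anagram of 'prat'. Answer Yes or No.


Sorted letters of 'part': 'aprt'
Sorted letters of 'prat': 'aprt'
They match.

Yes


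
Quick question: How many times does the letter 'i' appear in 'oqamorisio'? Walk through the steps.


Letter 'i' in 'oqamorisio': found at position(s) 7, 9 = 2 occurrence(s).

2


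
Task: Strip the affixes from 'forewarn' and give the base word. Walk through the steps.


Remove prefix 'fore' from 'forewarn' to get root 'warn'.

warn


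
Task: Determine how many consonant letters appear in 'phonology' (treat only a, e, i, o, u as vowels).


Consonants in 'phonology': p, h, n, l, g, y = 6 consonants.

6


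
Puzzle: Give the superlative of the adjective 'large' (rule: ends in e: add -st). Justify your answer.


Apply superlative formation (ends in e: add -st): 'large' -> 'largest'.

largest


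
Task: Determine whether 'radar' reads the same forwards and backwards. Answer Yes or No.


Forward: 'radar'
Reversed: 'radar'
They are identical.

Yes


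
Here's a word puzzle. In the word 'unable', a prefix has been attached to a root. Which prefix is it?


The word 'unable' = 'un' (prefix) + 'able' (root). The prefix is 'un'.

un


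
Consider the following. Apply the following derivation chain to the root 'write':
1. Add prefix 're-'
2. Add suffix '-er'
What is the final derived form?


Step 1: Add prefix 're-' to 'write' = 'rewrite'
Step 2: Add suffix '-er' to 'rewrite' = 'rewriter'

rewriter


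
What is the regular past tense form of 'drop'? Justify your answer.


Apply rule: Double final consonant and add -ed. 'drop' becomes 'dropped'.

dropped


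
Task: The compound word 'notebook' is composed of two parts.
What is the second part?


Split 'notebook' into 'note' + 'book'. The second part is 'book'.

book


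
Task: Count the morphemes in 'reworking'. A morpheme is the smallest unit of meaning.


Decomposition: re- (prefix) + work (root) + -ing (suffix) = 3 morpheme(s)

3 morphemes


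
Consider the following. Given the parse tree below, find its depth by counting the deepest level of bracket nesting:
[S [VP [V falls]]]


Count bracket nesting levels:
'[' at pos 0: depth = 1
'[' at pos 3: depth = 2
'[' at pos 7: depth = 3
Maximum depth reached: 3

3


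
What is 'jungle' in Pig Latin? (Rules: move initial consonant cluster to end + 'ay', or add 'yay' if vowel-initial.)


'jungle': move consonant cluster 'j' to end and add 'ay': 'unglejay'.

unglejay


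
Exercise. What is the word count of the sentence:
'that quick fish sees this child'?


Split into words: that | quick | fish | sees | this | child = 6 words.

6


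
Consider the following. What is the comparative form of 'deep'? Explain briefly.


Apply comparative formation (add -er): 'deep' -> 'deeper'.

deeper


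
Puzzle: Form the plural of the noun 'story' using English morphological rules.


Apply rule: Change -y to -ies (consonant + y). 'story' becomes 'stories'.

stories


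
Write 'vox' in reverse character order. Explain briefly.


Reverse 'vox' character by character: 'xov'.

xov


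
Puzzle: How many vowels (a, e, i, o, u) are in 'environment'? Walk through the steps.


Vowels in 'environment': e, i, o, e = 4 vowels.

4


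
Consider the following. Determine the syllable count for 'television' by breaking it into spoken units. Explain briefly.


Break 'television' into syllables: tel-e-vi-sion -> tel | e | vi | sion = 4 syllables

4 syllables


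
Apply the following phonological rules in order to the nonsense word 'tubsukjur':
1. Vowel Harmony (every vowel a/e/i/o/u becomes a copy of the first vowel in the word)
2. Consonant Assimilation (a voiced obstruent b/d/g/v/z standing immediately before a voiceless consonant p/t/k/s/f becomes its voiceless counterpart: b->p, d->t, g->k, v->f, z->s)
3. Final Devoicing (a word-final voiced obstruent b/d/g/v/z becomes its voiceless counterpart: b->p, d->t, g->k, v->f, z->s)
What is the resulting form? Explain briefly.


Starting form: 'tubsukjur'
Rule 1: Vowel Harmony: all vowels already match. No change.
Rule 2: Consonant Assimilation: voiced obstruent before voiceless consonant becomes voiceless ('bs' -> 'ps'). 'tubsukjur' -> 'tupsukjur'
Rule 3: Final Devoicing: final consonant 'r' is not one of the voiced obstruents b/d/g/v/z. No change.
Final form: 'tupsukjur'

tupsukjur


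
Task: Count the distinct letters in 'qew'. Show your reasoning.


Unique letters in 'qew': {e, q, w} = 3 distinct letters.

3


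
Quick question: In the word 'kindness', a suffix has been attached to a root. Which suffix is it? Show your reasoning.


The word 'kindness' = 'kind' (root) + '-ness' (suffix). The suffix is '-ness'.

ness


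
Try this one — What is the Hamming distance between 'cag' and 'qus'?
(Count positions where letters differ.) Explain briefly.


Alignment:
Position 1: 'c' vs 'q' = DIFFER
Position 2: 'a' vs 'u' = DIFFER
Position 3: 'g' vs 's' = DIFFER
Total differences: 3

3


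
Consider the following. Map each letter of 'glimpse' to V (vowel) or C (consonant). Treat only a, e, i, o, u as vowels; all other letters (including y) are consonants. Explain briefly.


Letter mapping: g = C, l = C, i = V, m = C, p = C, s = C, e = V.

CCVCCCV


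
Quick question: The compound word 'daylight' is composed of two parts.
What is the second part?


Split 'daylight' into 'day' + 'light'. The second part is 'light'.

light


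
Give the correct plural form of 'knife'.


Apply rule: Change -fe to -ves. 'knife' becomes 'knives'.

knives


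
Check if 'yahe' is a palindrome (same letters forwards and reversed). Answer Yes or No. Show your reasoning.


Forward: 'yahe'
Reversed: 'ehay'
They differ.

No


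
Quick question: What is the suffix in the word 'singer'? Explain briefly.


The word 'singer' = 'sing' (root) + '-er' (suffix). The suffix is '-er'.

er


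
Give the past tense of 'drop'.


Apply rule: Double final consonant and add -ed. 'drop' becomes 'dropped'.

dropped


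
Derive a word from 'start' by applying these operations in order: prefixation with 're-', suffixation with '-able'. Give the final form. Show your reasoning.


Step 1: Add prefix 're-' to 'start' = 'restart'
Step 2: Add suffix '-able' to 'restart' = 'restartable'

restartable


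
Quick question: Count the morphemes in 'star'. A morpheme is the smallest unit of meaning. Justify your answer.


Decomposition: star (free morpheme) = 1 morpheme(s)

1 morphemes


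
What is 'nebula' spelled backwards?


Reverse 'nebula' character by character: 'aluben'.

aluben


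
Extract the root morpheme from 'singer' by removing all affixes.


Remove suffix '-er' from 'singer' to get root 'sing'.

sing


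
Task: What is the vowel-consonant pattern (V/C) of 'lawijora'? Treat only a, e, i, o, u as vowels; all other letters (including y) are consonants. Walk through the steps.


Letter mapping: l = C, a = V, w = C, i = V, j = C, o = V, r = C, a = V.

CVCVCVCV


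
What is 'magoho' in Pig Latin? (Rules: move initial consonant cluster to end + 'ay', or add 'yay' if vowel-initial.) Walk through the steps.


'magoho': move consonant cluster 'm' to end and add 'ay': 'agohomay'.

agohomay


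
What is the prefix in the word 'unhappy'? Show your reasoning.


The word 'unhappy' = 'un' (prefix) + 'happy' (root). The prefix is 'un'.

un


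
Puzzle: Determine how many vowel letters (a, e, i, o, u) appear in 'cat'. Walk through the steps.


Vowels in 'cat': a = 1 vowels.

1


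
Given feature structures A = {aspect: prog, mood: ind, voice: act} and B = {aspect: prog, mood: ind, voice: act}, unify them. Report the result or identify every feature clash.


Compare features:
aspect: A=prog vs B=prog -> unified: prog
mood: A=ind vs B=ind -> unified: ind
voice: A=act vs B=act -> unified: act
No clashes found.

Unified: {aspect: prog, mood: ind, voice: act}


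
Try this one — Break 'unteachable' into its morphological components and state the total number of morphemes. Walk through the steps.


Step 1: Identify prefix: 'un' (meaning: not/reverse)
Step 2: Identify root: 'teach'
Step 3: Identify suffix(es): 'able'
Decomposition: un- (prefix: not/reverse) + teach (root) + -able (suffix: capable of)
Total morphemes: 3

3 morphemes (un- (prefix: not/reverse) + teach (root) + -able (suffix: capable of))


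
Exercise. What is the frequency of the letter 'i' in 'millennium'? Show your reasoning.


Letter 'i' in 'millennium': found at position(s) 2, 8 = 2 occurrence(s).

2


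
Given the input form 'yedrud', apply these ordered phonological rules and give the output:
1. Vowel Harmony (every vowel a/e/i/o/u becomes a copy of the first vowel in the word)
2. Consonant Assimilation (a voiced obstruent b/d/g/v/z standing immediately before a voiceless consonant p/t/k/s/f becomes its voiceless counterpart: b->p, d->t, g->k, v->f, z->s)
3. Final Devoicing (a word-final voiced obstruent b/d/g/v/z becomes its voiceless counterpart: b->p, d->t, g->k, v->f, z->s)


Starting form: 'yedrud'
Rule 1: Vowel Harmony: all vowels become 'e' (matching first vowel). 'yedrud' -> 'yedred'
Rule 2: Consonant Assimilation: no voiced obstruent (b/d/g/v/z) stands immediately before a voiceless consonant (p/t/k/s/f). No change.
Rule 3: Final Devoicing: word-final voiced obstruent 'd' becomes voiceless 't'. 'yedred' -> 'yedret'
Final form: 'yedret'

yedret


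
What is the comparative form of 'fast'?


Apply comparative formation (add -er): 'fast' -> 'faster'.

faster


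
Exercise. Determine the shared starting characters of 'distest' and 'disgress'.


Compare from the start: 3 characters match: 'dis'. Mismatch at position 4: 't' vs 'g'.

dis


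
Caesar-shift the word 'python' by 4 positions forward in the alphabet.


Shift each letter by 4: p -> t, y -> c, t -> x, h -> l, o -> s, n -> r. Result: 'tcxlsr'.

tcxlsr


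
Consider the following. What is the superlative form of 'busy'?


Apply superlative formation (consonant + y: change y to i, add -est): 'busy' -> 'busiest'.

busiest


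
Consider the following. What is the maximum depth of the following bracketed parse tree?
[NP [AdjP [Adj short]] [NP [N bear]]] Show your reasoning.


Count bracket nesting levels:
'[' at pos 0: depth = 1
'[' at pos 4: depth = 2
'[' at pos 10: depth = 3
'[' at pos 23: depth = 2
'[' at pos 27: depth = 3
Maximum depth reached: 3

3


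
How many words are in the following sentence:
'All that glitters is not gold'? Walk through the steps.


Split into words: All | that | glitters | is | not | gold = 6 words.

6


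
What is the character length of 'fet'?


Spell out 'fet' and number each letter: f(1), e(2), t(3). Total: 3 letters.

3


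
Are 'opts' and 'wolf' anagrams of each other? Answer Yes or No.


Sorted letters of 'opts': 'opst'
Sorted letters of 'wolf': 'flow'
They do not match.

No


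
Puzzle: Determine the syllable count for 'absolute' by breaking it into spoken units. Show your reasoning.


Break 'absolute' into syllables: ab-so-lute -> ab | so | lute = 3 syllables

3 syllables


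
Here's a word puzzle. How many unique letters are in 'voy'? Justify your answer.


Unique letters in 'voy': {o, v, y} = 3 distinct letters.

3


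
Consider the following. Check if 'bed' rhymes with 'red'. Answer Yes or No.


Rime (stressed vowel + following sounds) of 'bed': -ed = /ɛd/
Rime of 'red': -ed = /ɛd/
/ɛd/ and /ɛd/ are the same ending sound, so the words rhyme.

Yes


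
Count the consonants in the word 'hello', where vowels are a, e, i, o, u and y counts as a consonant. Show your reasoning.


Consonants in 'hello': h, l, l = 3 consonants.

3


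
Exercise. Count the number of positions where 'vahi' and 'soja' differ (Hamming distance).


Alignment:
Position 1: 'v' vs 's' = DIFFER
Position 2: 'a' vs 'o' = DIFFER
Position 3: 'h' vs 'j' = DIFFER
Position 4: 'i' vs 'a' = DIFFER
Total differences: 4

4


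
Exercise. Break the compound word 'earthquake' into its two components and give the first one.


Split 'earthquake' into 'earth' + 'quake'. The first part is 'earth'.

earth


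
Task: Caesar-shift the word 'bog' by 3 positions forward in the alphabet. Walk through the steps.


Shift each letter by 3: b -> e, o -> r, g -> j. Result: 'erj'.

erj


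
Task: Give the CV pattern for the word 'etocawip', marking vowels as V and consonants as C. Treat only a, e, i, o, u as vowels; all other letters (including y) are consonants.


Letter mapping: e = V, t = C, o = V, c = C, a = V, w = C, i = V, p = C.

VCVCVCVC


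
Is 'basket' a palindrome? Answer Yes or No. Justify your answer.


Forward: 'basket'
Reversed: 'teksab'
They differ.

No


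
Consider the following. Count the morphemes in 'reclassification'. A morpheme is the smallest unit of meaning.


Decomposition: re- (prefix) + class (root) + -ify (suffix) + -ation (suffix) = 4 morpheme(s)

4 morphemes


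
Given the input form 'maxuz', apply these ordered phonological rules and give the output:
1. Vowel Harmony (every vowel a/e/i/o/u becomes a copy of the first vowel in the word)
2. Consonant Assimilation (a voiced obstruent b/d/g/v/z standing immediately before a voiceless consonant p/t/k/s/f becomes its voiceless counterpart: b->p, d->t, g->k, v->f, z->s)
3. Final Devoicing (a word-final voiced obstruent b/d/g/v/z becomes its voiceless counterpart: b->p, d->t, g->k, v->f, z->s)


Starting form: 'maxuz'
Rule 1: Vowel Harmony: all vowels become 'a' (matching first vowel). 'maxuz' -> 'maxaz'
Rule 2: Consonant Assimilation: no voiced obstruent (b/d/g/v/z) stands immediately before a voiceless consonant (p/t/k/s/f). No change.
Rule 3: Final Devoicing: word-final voiced obstruent 'z' becomes voiceless 's'. 'maxaz' -> 'maxas'
Final form: 'maxas'

maxas


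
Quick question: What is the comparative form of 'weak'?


Apply comparative formation (add -er): 'weak' -> 'weaker'.

weaker


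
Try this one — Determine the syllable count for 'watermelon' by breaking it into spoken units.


Break 'watermelon' into syllables: wa-ter-mel-on -> wa | ter | mel | on = 4 syllables

4 syllables


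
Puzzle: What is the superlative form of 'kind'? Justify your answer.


Apply superlative formation (add -est): 'kind' -> 'kindest'.

kindest


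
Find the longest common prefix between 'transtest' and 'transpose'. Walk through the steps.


Compare from the start: 5 characters match: 'trans'. Mismatch at position 6: 't' vs 'p'.

trans


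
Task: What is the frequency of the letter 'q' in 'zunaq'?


Letter 'q' in 'zunaq': found at position(s) 5 = 1 occurrence(s).

1


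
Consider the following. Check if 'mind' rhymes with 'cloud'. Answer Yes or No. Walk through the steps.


Rime (stressed vowel + following sounds) of 'mind': -ind = /aɪnd/
Rime of 'cloud': -oud = /aʊd/
/aɪnd/ and /aʊd/ are different ending sounds, so the words do not rhyme.

No


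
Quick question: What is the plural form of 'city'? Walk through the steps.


Apply rule: Change -y to -ies (consonant + y). 'city' becomes 'cities'.

cities


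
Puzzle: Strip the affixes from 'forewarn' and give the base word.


Remove prefix 'fore' from 'forewarn' to get root 'warn'.

warn


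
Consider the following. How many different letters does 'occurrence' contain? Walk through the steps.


Unique letters in 'occurrence': {c, e, n, o, r, u} = 6 distinct letters.

6


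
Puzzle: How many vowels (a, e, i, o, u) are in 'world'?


Vowels in 'world': o = 1 vowels.

1


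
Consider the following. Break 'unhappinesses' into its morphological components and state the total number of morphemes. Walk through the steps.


Step 1: Identify prefix: 'un' (meaning: not/reverse)
Step 2: Identify root: 'happy'
Step 3: Identify suffix(es): 'ness, es'
Decomposition: un- (prefix: not/reverse) + happy (root) + -ness (suffix: state of) + -es (plural)
Total morphemes: 4

4 morphemes (un- (prefix: not/reverse) + happy (root) + -ness (suffix: state of) + -es (plural))


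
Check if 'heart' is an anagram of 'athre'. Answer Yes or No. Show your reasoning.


Sorted letters of 'heart': 'aehrt'
Sorted letters of 'athre': 'aehrt'
They match.

Yes


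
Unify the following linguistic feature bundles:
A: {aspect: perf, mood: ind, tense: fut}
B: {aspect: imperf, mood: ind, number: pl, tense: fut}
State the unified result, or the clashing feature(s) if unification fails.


Compare features:
aspect: A=perf vs B=imperf -> CLASH
mood: A=ind vs B=ind -> unified: ind
number: A=_ vs B=pl -> unified: pl
tense: A=fut vs B=fut -> unified: fut
Clash detected on feature 'aspect' (perf vs imperf); unification fails.

CLASH on 'aspect' (perf vs imperf)


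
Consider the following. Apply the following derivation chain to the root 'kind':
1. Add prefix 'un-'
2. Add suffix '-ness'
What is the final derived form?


Step 1: Add prefix 'un-' to 'kind' = 'unkind'
Step 2: Add suffix '-ness' to 'unkind' = 'unkindness'

unkindness


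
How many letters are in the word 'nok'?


Spell out 'nok' and number each letter: n(1), o(2), k(3). Total: 3 letters.

3


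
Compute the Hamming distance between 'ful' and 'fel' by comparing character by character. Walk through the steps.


Alignment:
Position 1: 'f' vs 'f' = match
Position 2: 'u' vs 'e' = DIFFER
Position 3: 'l' vs 'l' = match
Total differences: 1

1


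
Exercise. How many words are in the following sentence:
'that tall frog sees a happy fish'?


Split into words: that | tall | frog | sees | a | happy | fish = 7 words.

7


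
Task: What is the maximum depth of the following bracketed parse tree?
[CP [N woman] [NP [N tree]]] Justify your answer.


Count bracket nesting levels:
'[' at pos 0: depth = 1
'[' at pos 4: depth = 2
'[' at pos 14: depth = 2
'[' at pos 18: depth = 3
Maximum depth reached: 3

3


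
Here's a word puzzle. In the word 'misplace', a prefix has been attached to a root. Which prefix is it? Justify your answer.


The word 'misplace' = 'mis' (prefix) + 'place' (root). The prefix is 'mis'.

mis


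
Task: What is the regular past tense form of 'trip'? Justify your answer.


Apply rule: Double final consonant and add -ed. 'trip' becomes 'tripped'.

tripped


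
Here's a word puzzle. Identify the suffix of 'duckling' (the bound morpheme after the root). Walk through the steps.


The word 'duckling' = 'duck' (root) + '-ling' (suffix). The suffix is '-ling'.

ling


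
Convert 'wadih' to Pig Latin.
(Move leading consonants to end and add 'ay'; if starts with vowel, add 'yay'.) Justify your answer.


'wadih': move consonant cluster 'w' to end and add 'ay': 'adihway'.

adihway


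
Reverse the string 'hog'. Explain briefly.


Reverse 'hog' character by character: 'goh'.

goh


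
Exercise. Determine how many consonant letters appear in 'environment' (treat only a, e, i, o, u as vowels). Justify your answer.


Consonants in 'environment': n, v, r, n, m, n, t = 7 consonants.

7
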